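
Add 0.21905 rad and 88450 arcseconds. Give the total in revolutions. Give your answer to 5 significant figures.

0.10311 rev

0.21905 rad = 0.0348629 rev and 88450 arcsec = 0.0682485 rev.
0.0348629 + 0.0682485 ≈ 0.10311 rev.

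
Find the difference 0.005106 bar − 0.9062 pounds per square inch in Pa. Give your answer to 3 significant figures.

0.005106 bar = 510.600 Pa and 0.9062 psi = 6248.03 Pa.
510.600 − 6248.03 ≈ -5740 Pa.

-5740 Pa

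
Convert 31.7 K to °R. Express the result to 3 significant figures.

57.1 degrees Rankine

°R = K × 9/5.
Applying the formula gives 57.1 °R.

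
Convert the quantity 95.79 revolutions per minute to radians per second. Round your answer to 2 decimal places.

10.03 rad/s

1 rpm = 0.104720 rad/s.
So 95.79 × 0.104720 ≈ 10.03 rad/s.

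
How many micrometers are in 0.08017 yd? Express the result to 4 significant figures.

73310 μm

1 yard = 914400 μm.
0.08017 × 914400 ≈ 73310 μm.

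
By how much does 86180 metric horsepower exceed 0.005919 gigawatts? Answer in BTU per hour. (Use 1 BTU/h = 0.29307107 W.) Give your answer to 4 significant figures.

86180 PS = 2.16280e+8 BTU/h and 0.005919 GW = 2.01965e+7 BTU/h.
2.16280e+8 − 2.01965e+7 ≈ 1.961e+8 BTU/h.

1.961e+8 BTU/h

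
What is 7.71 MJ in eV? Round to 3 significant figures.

4.81e+25 eV

1 MJ = 6.24151e+24 electronvolts.
Thus 7.71 × 6.24151e+24 ≈ 4.81e+25 eV.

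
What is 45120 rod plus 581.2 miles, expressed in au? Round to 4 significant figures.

45120 rod = 1.51685e-6 au and 581.2 mi = 6.25243e-6 au.
1.51685e-6 + 6.25243e-6 ≈ 7.769e-6 au.

7.769e-6 au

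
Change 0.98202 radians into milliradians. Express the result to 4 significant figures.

982.0 milliradians

1 radian = 1000.00 mrad.
Then 0.98202 × 1000.00 ≈ 982.0 mrad.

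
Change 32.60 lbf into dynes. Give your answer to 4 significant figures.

1 lbf = 444822 dynes.
Thus 32.60 × 444822 ≈ 1.450 × 10^7 dyn.

1.450 × 10^7 dynes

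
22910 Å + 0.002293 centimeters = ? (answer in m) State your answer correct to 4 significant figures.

22910 Å = 2.29100 × 10^-6 m and 0.002293 cm = 2.29300 × 10^-5 m.
2.29100 × 10^-6 + 2.29300 × 10^-5 ≈ 2.522 × 10^-5 m.

2.522 × 10^-5 m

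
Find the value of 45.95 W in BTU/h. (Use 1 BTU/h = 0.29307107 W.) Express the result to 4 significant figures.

156.8 BTU per hour

1 watt = 3.41214 BTU/h.
45.95 × 3.41214 ≈ 156.8 BTU/h.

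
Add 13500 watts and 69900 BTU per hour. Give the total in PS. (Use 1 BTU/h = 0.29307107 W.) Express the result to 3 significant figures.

46.2 metric horsepower

13500 W = 18.3549 PS and 69900 BTU/h = 27.8528 PS.
18.3549 + 27.8528 ≈ 46.2 PS.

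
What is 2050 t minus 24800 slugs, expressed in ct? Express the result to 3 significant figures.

8.44e+9 ct

2050 t = 1.02500e+10 ct and 24800 slug = 1.80964e+9 ct.
1.02500e+10 − 1.80964e+9 ≈ 8.44e+9 ct.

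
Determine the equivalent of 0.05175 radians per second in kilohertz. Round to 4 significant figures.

1 rad/s = 0.000159155 kHz.
Then 0.05175 × 0.000159155 ≈ 8.236e-6 kHz.

8.236e-6 kHz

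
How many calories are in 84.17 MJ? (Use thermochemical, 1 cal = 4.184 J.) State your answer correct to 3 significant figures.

1 MJ = 239006 calories.
Thus 84.17 × 239006 ≈ 2.01 × 10^7 cal.

2.01 × 10^7 cal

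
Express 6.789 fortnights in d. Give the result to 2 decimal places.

95.05 d

1 fortnight = 14.0000 d.
So 6.789 × 14.0000 ≈ 95.05 d.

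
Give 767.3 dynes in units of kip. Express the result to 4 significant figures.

1 dyne = 2.24809 × 10^-9 kips.
Then 767.3 × 2.24809 × 10^-9 ≈ 1.725 × 10^-6 kip.

1.725 × 10^-6 kip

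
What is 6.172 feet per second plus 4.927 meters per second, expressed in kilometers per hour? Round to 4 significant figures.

6.172 ft/s = 6.77241 km/h and 4.927 m/s = 17.7372 km/h.
6.77241 + 17.7372 ≈ 24.51 km/h.

24.51 km/h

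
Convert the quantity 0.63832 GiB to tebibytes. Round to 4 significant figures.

0.0006234 TiB

1 gibibyte = 0.0009765625 TiB.
Thus 0.63832 × 0.0009765625 ≈ 0.0006234 TiB.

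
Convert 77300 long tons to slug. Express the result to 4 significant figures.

1 long ton = 69.6213 slugs.
So 77300 × 69.6213 ≈ 5.382e+6 slug.

5.382e+6 slugs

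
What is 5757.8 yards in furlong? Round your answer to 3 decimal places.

26.172 furlong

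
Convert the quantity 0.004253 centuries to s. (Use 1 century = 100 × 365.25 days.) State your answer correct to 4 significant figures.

1 century = 3.15576e+9 seconds.
Thus 0.004253 × 3.15576e+9 ≈ 1.342e+7 s.

1.342e+7 seconds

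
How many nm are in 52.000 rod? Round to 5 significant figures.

1 rod = 5.02920 × 10^9 nm.
So 52.000 × 5.02920 × 10^9 ≈ 2.6152 × 10^11 nm.

2.6152 × 10^11 nanometers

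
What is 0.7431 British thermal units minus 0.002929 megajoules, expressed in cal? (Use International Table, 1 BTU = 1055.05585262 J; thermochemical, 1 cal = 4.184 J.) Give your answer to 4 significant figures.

0.7431 BTU = 187.383 cal and 0.002929 MJ = 700.048 cal.
187.383 − 700.048 ≈ -512.7 cal.

-512.7 calories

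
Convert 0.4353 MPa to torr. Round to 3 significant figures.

1 MPa = 7500.62 torr.
So 0.4353 × 7500.62 ≈ 3270 torr.

3270 torr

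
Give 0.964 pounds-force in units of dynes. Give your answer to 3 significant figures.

429000 dyn

1 pound-force = 444822 dynes.
0.964 × 444822 ≈ 429000 dyn.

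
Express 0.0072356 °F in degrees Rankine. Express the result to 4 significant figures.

°R = °F + 459.67.
Applying the formula gives 459.7 °R.

459.7 degrees Rankine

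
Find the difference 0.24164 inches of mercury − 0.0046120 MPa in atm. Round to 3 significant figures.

-0.0374 atmospheres

0.24164 inHg = 0.00807586 atm and 0.0046120 MPa = 0.0455169 atm.
0.00807586 − 0.0455169 ≈ -0.0374 atm.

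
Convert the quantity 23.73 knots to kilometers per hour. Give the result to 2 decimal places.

43.95 km/h

1 knot = 1.85200 km/h.
23.73 × 1.85200 ≈ 43.95 km/h.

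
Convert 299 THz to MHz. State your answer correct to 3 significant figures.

1 THz = 1.00000e+6 MHz.
299 × 1.00000e+6 ≈ 2.99e+8 MHz.

2.99e+8 MHz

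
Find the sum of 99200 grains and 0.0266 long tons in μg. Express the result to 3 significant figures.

99200 gr = 6.42805e+9 μg and 0.0266 long ton = 2.70268e+10 μg.
6.42805e+9 + 2.70268e+10 ≈ 3.35e+10 μg.

3.35e+10 μg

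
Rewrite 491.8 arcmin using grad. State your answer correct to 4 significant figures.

1 arcmin = 0.0185185 gradians.
So 491.8 × 0.0185185 ≈ 9.107 grad.

9.107 grad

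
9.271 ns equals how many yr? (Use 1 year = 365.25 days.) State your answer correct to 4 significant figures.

2.938e-16 yr

1 ns = 3.16881e-17 yr.
9.271 × 3.16881e-17 ≈ 2.938e-16 yr.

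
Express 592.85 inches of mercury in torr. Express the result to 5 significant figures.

15058 torr

1 inHg = 25.4000 torr.
So 592.85 × 25.4000 ≈ 15058 torr.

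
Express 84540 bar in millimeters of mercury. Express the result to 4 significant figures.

6.341e+7 mmHg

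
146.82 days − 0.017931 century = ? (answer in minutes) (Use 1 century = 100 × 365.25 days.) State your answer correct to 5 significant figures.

146.82 d = 211421 min and 0.017931 century = 943099 min.
211421 − 943099 ≈ -731680 min.

-731680 min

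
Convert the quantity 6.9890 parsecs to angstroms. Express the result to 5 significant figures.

2.1566 × 10^27 angstroms

1 parsec = 3.08568 × 10^26 angstroms.
6.9890 × 3.08568 × 10^26 ≈ 2.1566 × 10^27 Å.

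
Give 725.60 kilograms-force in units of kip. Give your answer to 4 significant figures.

1 kgf = 0.00220462 kips.
Thus 725.60 × 0.00220462 ≈ 1.600 kip.

1.600 kips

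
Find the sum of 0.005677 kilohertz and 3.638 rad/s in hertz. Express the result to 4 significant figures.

0.005677 kHz = 5.67700 Hz and 3.638 rad/s = 0.579006 Hz.
5.67700 + 0.579006 ≈ 6.256 Hz.

6.256 Hz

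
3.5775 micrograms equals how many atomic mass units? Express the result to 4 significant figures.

2.154e+18 atomic mass units

1 microgram = 6.02214e+17 u.
3.5775 × 6.02214e+17 ≈ 2.154e+18 u.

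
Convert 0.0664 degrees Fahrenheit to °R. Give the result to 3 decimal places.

°R = °F + 459.67.
Applying the formula gives 459.736 °R.

459.736 °R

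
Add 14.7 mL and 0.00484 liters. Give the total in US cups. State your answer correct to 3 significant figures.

0.0826 US cups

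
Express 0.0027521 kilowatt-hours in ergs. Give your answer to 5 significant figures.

1 kilowatt-hour = 3.60000e+13 erg.
So 0.0027521 × 3.60000e+13 ≈ 9.9076e+10 erg.

9.9076e+10 erg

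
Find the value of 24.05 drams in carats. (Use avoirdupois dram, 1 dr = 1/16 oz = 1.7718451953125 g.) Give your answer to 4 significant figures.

213.1 carats

1 dram = 8.85923 ct.
So 24.05 × 8.85923 ≈ 213.1 ct.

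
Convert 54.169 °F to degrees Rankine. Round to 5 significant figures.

°R = °F + 459.67.
Applying the formula gives 513.84 °R.

513.84 °R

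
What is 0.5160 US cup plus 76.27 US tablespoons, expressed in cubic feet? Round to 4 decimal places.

0.0441 ft³

0.5160 US cup = 0.00431120 ft³ and 76.27 US tbsp = 0.0398274 ft³.
0.00431120 + 0.0398274 ≈ 0.0441 ft³.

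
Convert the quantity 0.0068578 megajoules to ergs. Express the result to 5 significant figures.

6.8578e+10 ergs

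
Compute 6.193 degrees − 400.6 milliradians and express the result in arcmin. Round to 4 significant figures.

6.193 ° = 371.580 arcmin and 400.6 mrad = 1377.16 arcmin.
371.580 − 1377.16 ≈ -1006 arcmin.

-1006 arcmin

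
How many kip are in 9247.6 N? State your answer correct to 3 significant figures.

2.08 kips

1 newton = 0.000224809 kip.
9247.6 × 0.000224809 ≈ 2.08 kip.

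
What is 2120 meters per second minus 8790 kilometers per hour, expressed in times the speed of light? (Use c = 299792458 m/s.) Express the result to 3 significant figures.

2120 m/s = 7.07156e-6 c and 8790 km/h = 8.14452e-6 c.
7.07156e-6 − 8.14452e-6 ≈ -1.07e-6 c.

-1.07e-6 c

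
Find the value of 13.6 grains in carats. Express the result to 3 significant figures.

4.41 carats

1 gr = 0.323995 carats.
Then 13.6 × 0.323995 ≈ 4.41 ct.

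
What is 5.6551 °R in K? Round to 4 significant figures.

°R = K × 9/5.
Applying the formula gives 3.142 K.

3.142 kelvins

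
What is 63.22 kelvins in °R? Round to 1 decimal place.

°R = K × 9/5.
Applying the formula gives 113.8 °R.

113.8 degrees Rankine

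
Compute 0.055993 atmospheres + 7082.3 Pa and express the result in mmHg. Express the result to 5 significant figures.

95.676 mmHg

0.055993 atm = 42.5547 mmHg and 7082.3 Pa = 53.1216 mmHg.
42.5547 + 53.1216 ≈ 95.676 mmHg.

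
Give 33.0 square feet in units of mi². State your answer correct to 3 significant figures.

1.18e-6 mi²

1 ft² = 3.58701e-8 square miles.
33.0 × 3.58701e-8 ≈ 1.18e-6 mi².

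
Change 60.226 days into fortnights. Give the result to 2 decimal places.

1 day = 0.0714286 fortnights.
So 60.226 × 0.0714286 ≈ 4.30 fortnight.

4.30 fortnight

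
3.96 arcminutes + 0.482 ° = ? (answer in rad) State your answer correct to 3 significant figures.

3.96 arcmin = 0.00115192 rad and 0.482 ° = 0.00841249 rad.
0.00115192 + 0.00841249 ≈ 0.00956 rad.

0.00956 rad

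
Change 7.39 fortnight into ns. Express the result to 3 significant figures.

8.94e+15 ns

1 fortnight = 1.20960e+15 nanoseconds.
Then 7.39 × 1.20960e+15 ≈ 8.94e+15 ns.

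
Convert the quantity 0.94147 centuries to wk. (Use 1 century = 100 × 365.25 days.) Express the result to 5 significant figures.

1 century = 5217.86 weeks.
So 0.94147 × 5217.86 ≈ 4912.5 wk.

4912.5 wk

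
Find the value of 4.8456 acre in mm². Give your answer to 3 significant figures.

1 acre = 4.04686e+9 square millimeters.
So 4.8456 × 4.04686e+9 ≈ 1.96e+10 mm².

1.96e+10 mm²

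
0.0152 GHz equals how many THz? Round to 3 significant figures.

1.52e-5 terahertz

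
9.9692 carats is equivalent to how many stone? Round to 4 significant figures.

0.0003140 st

1 ct = 3.14946 × 10^-5 stone.
So 9.9692 × 3.14946 × 10^-5 ≈ 0.0003140 st.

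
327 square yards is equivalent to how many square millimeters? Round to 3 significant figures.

1 square yard = 836127 mm².
So 327 × 836127 ≈ 2.73 × 10^8 mm².

2.73 × 10^8 mm²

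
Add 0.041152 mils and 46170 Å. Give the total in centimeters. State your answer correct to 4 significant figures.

0.0005662 cm

0.041152 mil = 0.000104526 cm and 46170 Å = 0.000461700 cm.
0.000104526 + 0.000461700 ≈ 0.0005662 cm.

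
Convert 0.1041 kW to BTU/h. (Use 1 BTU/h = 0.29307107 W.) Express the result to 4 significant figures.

355.2 BTU per hour

1 kilowatt = 3412.14 BTU/h.
Then 0.1041 × 3412.14 ≈ 355.2 BTU/h.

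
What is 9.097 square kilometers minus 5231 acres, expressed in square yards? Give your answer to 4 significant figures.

-1.444e+7 yd²

9.097 km² = 1.08799e+7 yd² and 5231 acre = 2.53180e+7 yd².
1.08799e+7 − 2.53180e+7 ≈ -1.444e+7 yd².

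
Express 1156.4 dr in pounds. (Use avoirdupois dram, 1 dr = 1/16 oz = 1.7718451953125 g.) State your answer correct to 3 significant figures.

1 dr = 0.00390625 pounds.
So 1156.4 × 0.00390625 ≈ 4.52 lb.

4.52 pounds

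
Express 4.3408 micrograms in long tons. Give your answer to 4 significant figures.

4.272e-12 long ton

1 μg = 9.84207e-13 long ton.
4.3408 × 9.84207e-13 ≈ 4.272e-12 long ton.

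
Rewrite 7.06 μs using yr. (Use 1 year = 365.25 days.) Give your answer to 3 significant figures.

1 μs = 3.16881e-14 yr.
Then 7.06 × 3.16881e-14 ≈ 2.24e-13 yr.

2.24e-13 yr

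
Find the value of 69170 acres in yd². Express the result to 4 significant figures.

3.348e+8 yd²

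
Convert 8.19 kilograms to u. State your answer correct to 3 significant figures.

4.93 × 10^27 u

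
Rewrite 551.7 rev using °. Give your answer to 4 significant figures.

198600 degrees

1 rev = 360.000 °.
Thus 551.7 × 360.000 ≈ 198600 °.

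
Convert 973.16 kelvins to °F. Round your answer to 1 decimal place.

1292.0 °F

K = (°F + 459.67) × 5/9.
Applying the formula gives 1292.0 °F.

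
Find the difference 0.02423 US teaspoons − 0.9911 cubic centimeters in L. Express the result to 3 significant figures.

0.02423 US tsp = 0.000119428 L and 0.9911 cm³ = 0.000991100 L.
0.000119428 − 0.000991100 ≈ -0.000872 L.

-0.000872 L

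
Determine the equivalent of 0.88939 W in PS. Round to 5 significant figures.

1 W = 0.00135962 metric horsepower.
Thus 0.88939 × 0.00135962 ≈ 0.0012092 PS.

0.0012092 PS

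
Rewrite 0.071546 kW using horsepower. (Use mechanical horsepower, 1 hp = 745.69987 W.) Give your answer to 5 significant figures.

1 kilowatt = 1.34102 hp.
Then 0.071546 × 1.34102 ≈ 0.095945 hp.

0.095945 horsepower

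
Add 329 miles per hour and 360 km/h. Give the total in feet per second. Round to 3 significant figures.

811 feet per second

329 mph = 482.533 ft/s and 360 km/h = 328.084 ft/s.
482.533 + 328.084 ≈ 811 ft/s.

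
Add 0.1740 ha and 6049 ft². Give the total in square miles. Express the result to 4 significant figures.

0.0008888 mi²

0.1740 ha = 0.000671818 mi² and 6049 ft² = 0.000216978 mi².
0.000671818 + 0.000216978 ≈ 0.0008888 mi².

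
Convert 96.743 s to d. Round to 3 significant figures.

1 second = 1.15741 × 10^-5 days.
Thus 96.743 × 1.15741 × 10^-5 ≈ 0.00112 d.

0.00112 d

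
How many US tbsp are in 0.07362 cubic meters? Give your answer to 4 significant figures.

4979 US tablespoons

1 m³ = 67628.0 US tablespoons.
So 0.07362 × 67628.0 ≈ 4979 US tbsp.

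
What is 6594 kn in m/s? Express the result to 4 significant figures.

1 kn = 0.514444 m/s.
6594 × 0.514444 ≈ 3392 m/s.

3392 m/s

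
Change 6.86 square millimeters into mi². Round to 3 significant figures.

2.65 × 10^-12 mi²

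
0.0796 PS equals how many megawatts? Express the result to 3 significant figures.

1 metric horsepower = 0.000735499 MW.
So 0.0796 × 0.000735499 ≈ 5.85 × 10^-5 MW.

5.85 × 10^-5 megawatts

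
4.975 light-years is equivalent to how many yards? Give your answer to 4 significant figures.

5.147e+16 yd

1 light-year = 1.03464e+16 yd.
So 4.975 × 1.03464e+16 ≈ 5.147e+16 yd.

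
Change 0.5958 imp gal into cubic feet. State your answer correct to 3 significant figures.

1 imperial gallon = 0.160544 cubic feet.
0.5958 × 0.160544 ≈ 0.0957 ft³.

0.0957 cubic feet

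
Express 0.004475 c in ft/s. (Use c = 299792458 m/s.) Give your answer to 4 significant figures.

4.401e+6 ft/s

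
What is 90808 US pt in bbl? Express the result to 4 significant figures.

1 US pt = 0.00297619 bbl.
Thus 90808 × 0.00297619 ≈ 270.3 bbl.

270.3 bbl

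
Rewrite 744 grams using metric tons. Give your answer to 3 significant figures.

1 g = 1.00000e-6 metric tons.
Thus 744 × 1.00000e-6 ≈ 0.000744 t.

0.000744 t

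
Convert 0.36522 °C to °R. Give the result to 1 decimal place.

492.3 degrees Rankine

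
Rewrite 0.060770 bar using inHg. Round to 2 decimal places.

1.79 inches of mercury

1 bar = 29.5300 inHg.
Thus 0.060770 × 29.5300 ≈ 1.79 inHg.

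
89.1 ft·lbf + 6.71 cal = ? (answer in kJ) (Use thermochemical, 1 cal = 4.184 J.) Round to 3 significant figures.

0.149 kilojoules

89.1 ft·lbf = 0.120803 kJ and 6.71 cal = 0.0280746 kJ.
0.120803 + 0.0280746 ≈ 0.149 kJ.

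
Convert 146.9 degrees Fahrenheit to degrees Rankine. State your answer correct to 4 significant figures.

606.6 degrees Rankine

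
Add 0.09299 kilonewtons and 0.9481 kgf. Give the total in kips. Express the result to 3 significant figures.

0.0230 kip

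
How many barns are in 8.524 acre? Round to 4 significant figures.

3.450e+32 barns

1 acre = 4.04686e+31 barns.
Then 8.524 × 4.04686e+31 ≈ 3.450e+32 barn.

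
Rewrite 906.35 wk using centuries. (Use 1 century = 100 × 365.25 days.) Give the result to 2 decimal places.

1 wk = 0.000191650 centuries.
Thus 906.35 × 0.000191650 ≈ 0.17 century.

0.17 centuries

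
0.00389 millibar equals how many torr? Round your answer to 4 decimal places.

0.0029 torr

1 mbar = 0.750062 torr.
Thus 0.00389 × 0.750062 ≈ 0.0029 torr.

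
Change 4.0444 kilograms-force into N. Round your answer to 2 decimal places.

1 kilogram-force = 9.80665 N.
So 4.0444 × 9.80665 ≈ 39.66 N.

39.66 newtons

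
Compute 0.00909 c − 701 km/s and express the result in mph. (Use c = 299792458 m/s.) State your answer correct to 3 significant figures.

4.53 × 10^6 mph

0.00909 c = 6.09591 × 10^6 mph and 701 km/s = 1.56809 × 10^6 mph.
6.09591 × 10^6 − 1.56809 × 10^6 ≈ 4.53 × 10^6 mph.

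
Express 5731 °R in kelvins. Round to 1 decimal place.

°R = K × 9/5.
Applying the formula gives 3183.9 K.

3183.9 kelvins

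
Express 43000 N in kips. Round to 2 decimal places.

9.67 kip

1 N = 0.000224809 kip.
Then 43000 × 0.000224809 ≈ 9.67 kip.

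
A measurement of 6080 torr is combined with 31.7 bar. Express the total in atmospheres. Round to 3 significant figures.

39.3 atm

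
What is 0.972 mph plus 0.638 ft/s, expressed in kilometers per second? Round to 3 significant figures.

0.972 mph = 0.000434523 km/s and 0.638 ft/s = 0.000194462 km/s.
0.000434523 + 0.000194462 ≈ 0.000629 km/s.

0.000629 km/s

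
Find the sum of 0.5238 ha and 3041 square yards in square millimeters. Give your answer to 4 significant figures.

0.5238 ha = 5.23800e+9 mm² and 3041 yd² = 2.54266e+9 mm².
5.23800e+9 + 2.54266e+9 ≈ 7.781e+9 mm².

7.781e+9 square millimeters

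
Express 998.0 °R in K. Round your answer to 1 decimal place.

°R = K × 9/5.
Applying the formula gives 554.4 K.

554.4 kelvins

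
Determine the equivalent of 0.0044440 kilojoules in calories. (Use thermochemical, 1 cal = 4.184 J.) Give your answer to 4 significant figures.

1.062 cal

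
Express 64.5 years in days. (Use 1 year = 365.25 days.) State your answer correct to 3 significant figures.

23600 d

1 yr = 365.250 days.
Thus 64.5 × 365.250 ≈ 23600 d.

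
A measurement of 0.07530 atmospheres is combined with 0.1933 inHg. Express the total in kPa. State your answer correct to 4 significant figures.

8.284 kilopascals

0.07530 atm = 7.62977 kPa and 0.1933 inHg = 0.654589 kPa.
7.62977 + 0.654589 ≈ 8.284 kPa.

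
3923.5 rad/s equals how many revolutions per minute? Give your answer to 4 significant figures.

37470 revolutions per minute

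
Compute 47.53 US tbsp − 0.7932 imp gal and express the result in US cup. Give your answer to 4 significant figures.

47.53 US tbsp = 2.970625 US cup and 0.7932 imp gal = 15.24150 US cup.
2.970625 − 15.24150 ≈ -12.27 US cup.

-12.27 US cups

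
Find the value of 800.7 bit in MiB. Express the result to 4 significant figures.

1 bit = 1.19209e-7 mebibytes.
800.7 × 1.19209e-7 ≈ 9.545e-5 MiB.

9.545e-5 MiB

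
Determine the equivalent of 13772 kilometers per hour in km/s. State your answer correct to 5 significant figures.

3.8256 kilometers per second

1 km/h = 0.000277778 km/s.
Thus 13772 × 0.000277778 ≈ 3.8256 km/s.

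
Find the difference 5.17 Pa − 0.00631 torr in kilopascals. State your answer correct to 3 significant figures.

5.17 Pa = 0.00517000 kPa and 0.00631 torr = 0.000841264 kPa.
0.00517000 − 0.000841264 ≈ 0.00433 kPa.

0.00433 kilopascals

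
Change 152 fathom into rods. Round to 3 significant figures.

55.3 rods

1 fathom = 0.363636 rod.
152 × 0.363636 ≈ 55.3 rod.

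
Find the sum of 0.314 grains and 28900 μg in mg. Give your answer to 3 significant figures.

49.2 milligrams

0.314 gr = 20.3469 mg and 28900 μg = 28.9000 mg.
20.3469 + 28.9000 ≈ 49.2 mg.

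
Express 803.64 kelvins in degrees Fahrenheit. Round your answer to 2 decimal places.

K = (°F + 459.67) × 5/9.
Applying the formula gives 986.88 °F.

986.88 °F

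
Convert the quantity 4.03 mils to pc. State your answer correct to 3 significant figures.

1 mil = 8.23158e-22 parsecs.
Thus 4.03 × 8.23158e-22 ≈ 3.32e-21 pc.

3.32e-21 parsecs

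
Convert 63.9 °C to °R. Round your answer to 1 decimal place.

606.7 degrees Rankine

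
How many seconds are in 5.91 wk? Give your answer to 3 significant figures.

3.57 × 10^6 s

1 week = 604800 s.
Then 5.91 × 604800 ≈ 3.57 × 10^6 s.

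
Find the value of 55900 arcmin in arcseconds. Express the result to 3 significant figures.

1 arcminute = 60.0000 arcsec.
So 55900 × 60.0000 ≈ 3.35 × 10^6 arcsec.

3.35 × 10^6 arcsec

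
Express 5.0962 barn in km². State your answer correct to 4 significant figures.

5.096e-34 km²

1 barn = 1.00000e-34 square kilometers.
Thus 5.0962 × 1.00000e-34 ≈ 5.096e-34 km².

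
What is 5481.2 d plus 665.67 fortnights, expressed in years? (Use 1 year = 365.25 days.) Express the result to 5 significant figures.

5481.2 d = 15.0067 yr and 665.67 fortnight = 25.5151 yr.
15.0067 + 25.5151 ≈ 40.522 yr.

40.522 yr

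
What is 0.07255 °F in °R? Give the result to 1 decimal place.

459.7 °R

°R = °F + 459.67.
Applying the formula gives 459.7 °R.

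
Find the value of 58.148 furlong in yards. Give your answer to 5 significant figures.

12793 yd

1 furlong = 220.000 yards.
58.148 × 220.000 ≈ 12793 yd.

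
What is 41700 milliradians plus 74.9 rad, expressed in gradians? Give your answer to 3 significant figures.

41700 mrad = 2654.70 grad and 74.9 rad = 4768.28 grad.
2654.70 + 4768.28 ≈ 7420 grad.

7420 grad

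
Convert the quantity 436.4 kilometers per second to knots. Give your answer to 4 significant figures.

1 km/s = 1943.84 knots.
Thus 436.4 × 1943.84 ≈ 848300 kn.

848300 knots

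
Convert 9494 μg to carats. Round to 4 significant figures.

1 microgram = 5.00000 × 10^-6 carats.
9494 × 5.00000 × 10^-6 ≈ 0.04747 ct.

0.04747 ct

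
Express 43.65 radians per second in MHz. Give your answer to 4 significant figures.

1 radian per second = 1.59155 × 10^-7 megahertz.
43.65 × 1.59155 × 10^-7 ≈ 6.947 × 10^-6 MHz.

6.947 × 10^-6 megahertz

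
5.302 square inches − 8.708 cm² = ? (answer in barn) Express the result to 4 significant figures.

2.550e+25 barn

5.302 in² = 3.42064e+25 barn and 8.708 cm² = 8.70800e+24 barn.
3.42064e+25 − 8.70800e+24 ≈ 2.550e+25 barn.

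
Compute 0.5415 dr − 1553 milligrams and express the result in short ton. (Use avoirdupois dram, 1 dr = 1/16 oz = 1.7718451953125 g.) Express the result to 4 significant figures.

-6.543 × 10^-7 short ton

0.5415 dr = 1.05762 × 10^-6 short ton and 1553 mg = 1.71189 × 10^-6 short ton.
1.05762 × 10^-6 − 1.71189 × 10^-6 ≈ -6.543 × 10^-7 short ton.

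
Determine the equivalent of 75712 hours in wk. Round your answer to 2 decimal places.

450.67 wk

1 hour = 0.00595238 wk.
Then 75712 × 0.00595238 ≈ 450.67 wk.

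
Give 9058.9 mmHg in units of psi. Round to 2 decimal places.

175.17 pounds per square inch

1 mmHg = 0.0193368 psi.
Then 9058.9 × 0.0193368 ≈ 175.17 psi.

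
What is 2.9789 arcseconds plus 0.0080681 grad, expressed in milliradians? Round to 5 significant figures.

0.14118 milliradians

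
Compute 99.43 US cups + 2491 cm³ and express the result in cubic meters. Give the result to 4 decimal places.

99.43 US cup = 0.0235240 m³ and 2491 cm³ = 0.00249100 m³.
0.0235240 + 0.00249100 ≈ 0.0260 m³.

0.0260 cubic meters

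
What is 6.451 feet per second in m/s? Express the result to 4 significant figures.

1.966 m/s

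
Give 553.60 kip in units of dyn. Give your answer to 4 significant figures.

1 kip = 4.44822 × 10^8 dyn.
So 553.60 × 4.44822 × 10^8 ≈ 2.463 × 10^11 dyn.

2.463 × 10^11 dynes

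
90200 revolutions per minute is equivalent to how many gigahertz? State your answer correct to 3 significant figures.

1 rpm = 1.66667e-11 GHz.
90200 × 1.66667e-11 ≈ 1.50e-6 GHz.

1.50e-6 gigahertz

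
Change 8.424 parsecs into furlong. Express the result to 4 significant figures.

1.292 × 10^15 furlong

1 pc = 1.53388 × 10^14 furlong.
8.424 × 1.53388 × 10^14 ≈ 1.292 × 10^15 furlong.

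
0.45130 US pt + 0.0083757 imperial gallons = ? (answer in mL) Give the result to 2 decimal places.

0.45130 US pt = 213.545 mL and 0.0083757 imp gal = 38.0767 mL.
213.545 + 38.0767 ≈ 251.62 mL.

251.62 milliliters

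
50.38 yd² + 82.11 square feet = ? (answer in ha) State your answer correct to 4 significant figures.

0.004975 ha

50.38 yd² = 0.00421241 ha and 82.11 ft² = 0.000762827 ha.
0.00421241 + 0.000762827 ≈ 0.004975 ha.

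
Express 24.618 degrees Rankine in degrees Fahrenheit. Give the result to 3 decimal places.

-435.052 °F

°R = °F + 459.67.
Applying the formula gives -435.052 °F.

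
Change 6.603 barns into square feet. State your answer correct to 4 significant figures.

1 barn = 1.07639 × 10^-27 ft².
6.603 × 1.07639 × 10^-27 ≈ 7.107 × 10^-27 ft².

7.107 × 10^-27 square feet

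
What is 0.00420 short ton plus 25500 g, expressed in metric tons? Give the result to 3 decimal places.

0.029 t

0.00420 short ton = 0.00381018 t and 25500 g = 0.0255000 t.
0.00381018 + 0.0255000 ≈ 0.029 t.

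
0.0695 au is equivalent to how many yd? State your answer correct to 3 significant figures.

1 astronomical unit = 1.63602 × 10^11 yd.
Thus 0.0695 × 1.63602 × 10^11 ≈ 1.14 × 10^10 yd.

1.14 × 10^10 yd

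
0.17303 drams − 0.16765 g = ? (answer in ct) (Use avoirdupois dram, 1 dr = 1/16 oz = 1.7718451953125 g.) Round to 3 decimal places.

0.695 ct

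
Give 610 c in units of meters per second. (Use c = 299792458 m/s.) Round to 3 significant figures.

1.83 × 10^11 m/s

1 c = 2.99792 × 10^8 m/s.
Then 610 × 2.99792 × 10^8 ≈ 1.83 × 10^11 m/s.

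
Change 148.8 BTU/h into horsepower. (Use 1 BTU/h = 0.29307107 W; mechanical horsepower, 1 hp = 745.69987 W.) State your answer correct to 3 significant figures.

0.0585 horsepower

1 BTU per hour = 0.000393015 hp.
148.8 × 0.000393015 ≈ 0.0585 hp.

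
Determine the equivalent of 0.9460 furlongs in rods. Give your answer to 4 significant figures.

1 furlong = 40.0000 rod.
0.9460 × 40.0000 ≈ 37.84 rod.

37.84 rods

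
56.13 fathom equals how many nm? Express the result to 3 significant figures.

1 fathom = 1.82880 × 10^9 nanometers.
56.13 × 1.82880 × 10^9 ≈ 1.03 × 10^11 nm.

1.03 × 10^11 nm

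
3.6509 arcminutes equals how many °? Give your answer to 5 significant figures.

0.060848 °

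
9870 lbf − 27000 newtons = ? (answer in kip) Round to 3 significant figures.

3.80 kip

9870 lbf = 9.87000 kip and 27000 N = 6.06984 kip.
9.87000 − 6.06984 ≈ 3.80 kip.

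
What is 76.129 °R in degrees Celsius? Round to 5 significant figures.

-230.86 °C

°R = (°C + 273.15) × 9/5.
Applying the formula gives -230.86 °C.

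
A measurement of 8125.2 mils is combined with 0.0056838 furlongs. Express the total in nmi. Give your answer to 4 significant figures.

0.0007288 nautical miles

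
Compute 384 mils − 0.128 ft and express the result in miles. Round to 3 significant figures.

-1.82e-5 miles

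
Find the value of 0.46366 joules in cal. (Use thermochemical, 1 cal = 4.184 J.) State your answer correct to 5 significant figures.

1 J = 0.239006 cal.
Then 0.46366 × 0.239006 ≈ 0.11082 cal.

0.11082 cal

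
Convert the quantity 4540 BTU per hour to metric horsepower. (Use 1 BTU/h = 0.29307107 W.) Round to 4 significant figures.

1.809 PS

1 BTU/h = 0.000398466 metric horsepower.
Thus 4540 × 0.000398466 ≈ 1.809 PS.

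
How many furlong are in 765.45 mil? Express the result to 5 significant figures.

9.6648 × 10^-5 furlong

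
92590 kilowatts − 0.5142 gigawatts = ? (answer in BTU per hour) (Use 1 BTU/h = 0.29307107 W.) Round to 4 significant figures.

-1.439e+9 BTU per hour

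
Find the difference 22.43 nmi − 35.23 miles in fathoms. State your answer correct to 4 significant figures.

-8288 fathom

22.43 nmi = 22714.5 fathom and 35.23 mi = 31002.4 fathom.
22714.5 − 31002.4 ≈ -8288 fathom.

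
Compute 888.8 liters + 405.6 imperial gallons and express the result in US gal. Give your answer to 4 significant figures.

888.8 L = 234.796 US gal and 405.6 imp gal = 487.105 US gal.
234.796 + 487.105 ≈ 721.9 US gal.

721.9 US gal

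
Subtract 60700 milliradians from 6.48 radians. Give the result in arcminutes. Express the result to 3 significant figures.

6.48 rad = 22276.6 arcmin and 60700 mrad = 208671 arcmin.
22276.6 − 208671 ≈ -186000 arcmin.

-186000 arcmin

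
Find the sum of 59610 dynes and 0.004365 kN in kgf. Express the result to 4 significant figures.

0.5059 kgf

59610 dyn = 0.0607853 kgf and 0.004365 kN = 0.445106 kgf.
0.0607853 + 0.445106 ≈ 0.5059 kgf.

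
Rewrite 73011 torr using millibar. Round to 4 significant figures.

1 torr = 1.33322 mbar.
73011 × 1.33322 ≈ 97340 mbar.

97340 mbar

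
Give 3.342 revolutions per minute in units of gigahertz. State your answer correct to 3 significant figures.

5.57e-11 gigahertz

1 revolution per minute = 1.66667e-11 GHz.
So 3.342 × 1.66667e-11 ≈ 5.57e-11 GHz.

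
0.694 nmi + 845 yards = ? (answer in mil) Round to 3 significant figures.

0.694 nmi = 5.06019e+7 mil and 845 yd = 3.04200e+7 mil.
5.06019e+7 + 3.04200e+7 ≈ 8.10e+7 mil.

8.10e+7 mils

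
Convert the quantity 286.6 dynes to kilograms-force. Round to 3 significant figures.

0.000292 kgf

1 dyne = 1.01972 × 10^-6 kgf.
Thus 286.6 × 1.01972 × 10^-6 ≈ 0.000292 kgf.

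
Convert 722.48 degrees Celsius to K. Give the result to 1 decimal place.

995.6 K

K = °C + 273.15.
Applying the formula gives 995.6 K.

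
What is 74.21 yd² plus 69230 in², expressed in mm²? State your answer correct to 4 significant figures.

1.067e+8 mm²

74.21 yd² = 6.20490e+7 mm² and 69230 in² = 4.46644e+7 mm².
6.20490e+7 + 4.46644e+7 ≈ 1.067e+8 mm².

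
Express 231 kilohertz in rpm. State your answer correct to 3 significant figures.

1.39e+7 rpm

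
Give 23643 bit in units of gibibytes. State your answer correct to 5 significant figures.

2.7524e-6 GiB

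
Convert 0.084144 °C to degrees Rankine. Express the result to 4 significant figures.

°R = (°C + 273.15) × 9/5.
Applying the formula gives 491.8 °R.

491.8 °R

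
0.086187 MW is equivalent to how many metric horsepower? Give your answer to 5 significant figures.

117.18 PS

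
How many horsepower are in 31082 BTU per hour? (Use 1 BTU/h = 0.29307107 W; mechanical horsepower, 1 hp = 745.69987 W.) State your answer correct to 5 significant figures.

12.216 hp

1 BTU per hour = 0.000393015 hp.
So 31082 × 0.000393015 ≈ 12.216 hp.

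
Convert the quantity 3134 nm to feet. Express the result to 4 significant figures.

1.028 × 10^-5 ft

1 nm = 3.28084 × 10^-9 feet.
Thus 3134 × 3.28084 × 10^-9 ≈ 1.028 × 10^-5 ft.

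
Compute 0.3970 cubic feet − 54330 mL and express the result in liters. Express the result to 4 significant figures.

-43.09 L

0.3970 ft³ = 11.2418 L and 54330 mL = 54.3300 L.
11.2418 − 54.3300 ≈ -43.09 L.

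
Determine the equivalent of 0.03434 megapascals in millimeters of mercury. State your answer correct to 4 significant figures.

1 MPa = 7500.62 mmHg.
Then 0.03434 × 7500.62 ≈ 257.6 mmHg.

257.6 mmHg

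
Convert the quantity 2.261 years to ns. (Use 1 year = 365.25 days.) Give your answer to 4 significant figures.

7.135 × 10^16 ns

1 yr = 3.15576 × 10^16 nanoseconds.
So 2.261 × 3.15576 × 10^16 ≈ 7.135 × 10^16 ns.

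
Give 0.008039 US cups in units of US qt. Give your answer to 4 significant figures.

0.002010 US quarts

1 US cup = 0.250000 US qt.
0.008039 × 0.250000 ≈ 0.002010 US qt.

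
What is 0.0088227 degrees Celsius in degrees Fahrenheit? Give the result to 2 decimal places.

°F = °C × 9/5 + 32.
Applying the formula gives 32.02 °F.

32.02 °F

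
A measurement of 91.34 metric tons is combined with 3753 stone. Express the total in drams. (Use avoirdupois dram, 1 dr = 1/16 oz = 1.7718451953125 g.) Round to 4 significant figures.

91.34 t = 5.15508e+7 dr and 3753 st = 1.34508e+7 dr.
5.15508e+7 + 1.34508e+7 ≈ 6.500e+7 dr.

6.500e+7 dr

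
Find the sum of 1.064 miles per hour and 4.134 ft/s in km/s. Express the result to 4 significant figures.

0.001736 kilometers per second

1.064 mph = 0.000475651 km/s and 4.134 ft/s = 0.00126004 km/s.
0.000475651 + 0.00126004 ≈ 0.001736 km/s.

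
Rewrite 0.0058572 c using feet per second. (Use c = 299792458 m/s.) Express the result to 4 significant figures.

5.761 × 10^6 feet per second

1 c = 9.83571 × 10^8 ft/s.
0.0058572 × 9.83571 × 10^8 ≈ 5.761 × 10^6 ft/s.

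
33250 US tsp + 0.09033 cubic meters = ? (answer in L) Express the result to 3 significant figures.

254 L

33250 US tsp = 163.887 L and 0.09033 m³ = 90.3300 L.
163.887 + 90.3300 ≈ 254 L.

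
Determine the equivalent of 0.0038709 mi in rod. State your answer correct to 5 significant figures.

1 mile = 320.000 rod.
Then 0.0038709 × 320.000 ≈ 1.2387 rod.

1.2387 rod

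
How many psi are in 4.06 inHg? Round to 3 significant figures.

1.99 psi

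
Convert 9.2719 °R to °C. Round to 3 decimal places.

°R = (°C + 273.15) × 9/5.
Applying the formula gives -267.999 °C.

-267.999 °C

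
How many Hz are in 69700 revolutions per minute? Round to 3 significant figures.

1 rpm = 0.0166667 hertz.
69700 × 0.0166667 ≈ 1160 Hz.

1160 hertz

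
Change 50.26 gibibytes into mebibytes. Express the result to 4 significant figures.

51470 mebibytes

1 GiB = 1024.00 MiB.
Thus 50.26 × 1024.00 ≈ 51470 MiB.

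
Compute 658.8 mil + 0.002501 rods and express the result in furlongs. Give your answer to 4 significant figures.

658.8 mil = 8.31818 × 10^-5 furlong and 0.002501 rod = 6.25250 × 10^-5 furlong.
8.31818 × 10^-5 + 6.25250 × 10^-5 ≈ 0.0001457 furlong.

0.0001457 furlong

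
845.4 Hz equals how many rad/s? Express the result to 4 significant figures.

5312 rad/s

1 Hz = 6.28319 radians per second.
Then 845.4 × 6.28319 ≈ 5312 rad/s.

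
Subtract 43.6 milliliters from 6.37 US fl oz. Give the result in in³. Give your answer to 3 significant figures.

8.84 in³

6.37 US fl oz = 11.4959 in³ and 43.6 mL = 2.66064 in³.
11.4959 − 2.66064 ≈ 8.84 in³.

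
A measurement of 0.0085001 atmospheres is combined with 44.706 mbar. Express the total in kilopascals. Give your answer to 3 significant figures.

5.33 kPa

0.0085001 atm = 0.861273 kPa and 44.706 mbar = 4.47060 kPa.
0.861273 + 4.47060 ≈ 5.33 kPa.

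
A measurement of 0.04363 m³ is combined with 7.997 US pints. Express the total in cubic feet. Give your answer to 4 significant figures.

1.674 cubic feet

0.04363 m³ = 1.54078 ft³ and 7.997 US pt = 0.133630 ft³.
1.54078 + 0.133630 ≈ 1.674 ft³.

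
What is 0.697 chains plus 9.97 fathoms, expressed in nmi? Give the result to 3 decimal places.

0.697 chain = 0.00757096 nmi and 9.97 fathom = 0.00984511 nmi.
0.00757096 + 0.00984511 ≈ 0.017 nmi.

0.017 nmi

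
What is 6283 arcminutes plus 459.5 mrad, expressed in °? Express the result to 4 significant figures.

131.0 degrees

6283 arcmin = 104.717 ° and 459.5 mrad = 26.3274 °.
104.717 + 26.3274 ≈ 131.0 °.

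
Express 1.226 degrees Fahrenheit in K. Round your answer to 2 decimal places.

256.05 K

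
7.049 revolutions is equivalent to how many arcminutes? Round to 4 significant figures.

1 rev = 21600.0 arcmin.
So 7.049 × 21600.0 ≈ 152300 arcmin.

152300 arcmin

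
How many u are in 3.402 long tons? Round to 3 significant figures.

1 long ton = 6.11878 × 10^29 u.
3.402 × 6.11878 × 10^29 ≈ 2.08 × 10^30 u.

2.08 × 10^30 atomic mass units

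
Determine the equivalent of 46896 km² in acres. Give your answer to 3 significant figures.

1 square kilometer = 247.105 acre.
46896 × 247.105 ≈ 1.16e+7 acre.

1.16e+7 acre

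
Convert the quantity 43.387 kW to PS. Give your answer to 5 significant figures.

1 kW = 1.35962 metric horsepower.
43.387 × 1.35962 ≈ 58.990 PS.

58.990 PS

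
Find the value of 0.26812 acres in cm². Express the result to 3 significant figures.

1 acre = 4.04686 × 10^7 cm².
So 0.26812 × 4.04686 × 10^7 ≈ 1.09 × 10^7 cm².

1.09 × 10^7 cm²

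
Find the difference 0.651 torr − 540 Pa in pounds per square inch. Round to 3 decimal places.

-0.066 psi

0.651 torr = 0.0125882 psi and 540 Pa = 0.0783204 psi.
0.0125882 − 0.0783204 ≈ -0.066 psi.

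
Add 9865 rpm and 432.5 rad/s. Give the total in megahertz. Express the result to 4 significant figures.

9865 rpm = 0.000164417 MHz and 432.5 rad/s = 6.88345e-5 MHz.
0.000164417 + 6.88345e-5 ≈ 0.0002333 MHz.

0.0002333 MHz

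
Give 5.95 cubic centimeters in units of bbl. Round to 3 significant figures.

1 cubic centimeter = 6.28981e-6 bbl.
So 5.95 × 6.28981e-6 ≈ 3.74e-5 bbl.

3.74e-5 bbl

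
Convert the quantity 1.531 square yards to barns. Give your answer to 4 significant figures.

1.280 × 10^28 barn

1 square yard = 8.36127 × 10^27 barn.
So 1.531 × 8.36127 × 10^27 ≈ 1.280 × 10^28 barn.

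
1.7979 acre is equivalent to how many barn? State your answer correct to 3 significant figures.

7.28 × 10^31 barn

1 acre = 4.04686 × 10^31 barns.
1.7979 × 4.04686 × 10^31 ≈ 7.28 × 10^31 barn.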